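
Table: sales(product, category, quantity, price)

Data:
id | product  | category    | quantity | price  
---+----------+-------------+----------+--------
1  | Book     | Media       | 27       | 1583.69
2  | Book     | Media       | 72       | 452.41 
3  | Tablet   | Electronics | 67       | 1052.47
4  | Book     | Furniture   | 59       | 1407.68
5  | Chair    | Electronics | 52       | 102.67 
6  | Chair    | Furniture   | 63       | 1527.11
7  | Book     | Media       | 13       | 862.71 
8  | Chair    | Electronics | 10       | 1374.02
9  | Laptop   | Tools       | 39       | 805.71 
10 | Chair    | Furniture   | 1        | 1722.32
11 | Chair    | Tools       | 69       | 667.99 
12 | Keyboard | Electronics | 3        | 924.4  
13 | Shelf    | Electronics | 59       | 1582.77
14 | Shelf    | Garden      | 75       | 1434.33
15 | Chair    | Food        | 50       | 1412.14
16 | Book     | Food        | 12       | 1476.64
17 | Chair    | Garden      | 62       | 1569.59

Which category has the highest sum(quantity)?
SELECT category, SUM(quantity) as val
FROM sales
GROUP BY category
ORDER BY val DESC
LIMIT 1

Result: Electronics with sum(quantity) = 191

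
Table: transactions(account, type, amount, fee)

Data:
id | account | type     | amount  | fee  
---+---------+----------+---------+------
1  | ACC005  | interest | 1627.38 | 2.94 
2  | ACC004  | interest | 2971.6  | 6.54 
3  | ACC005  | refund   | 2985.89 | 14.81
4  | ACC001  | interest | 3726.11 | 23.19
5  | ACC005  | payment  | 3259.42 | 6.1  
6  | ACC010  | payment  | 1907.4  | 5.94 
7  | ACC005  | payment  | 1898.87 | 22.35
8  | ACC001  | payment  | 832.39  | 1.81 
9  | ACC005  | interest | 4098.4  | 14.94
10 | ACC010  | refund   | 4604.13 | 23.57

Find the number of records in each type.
SELECT type, COUNT(*) as count
FROM transactions
GROUP BY type

Result:
  interest: 4
  payment: 4
  refund: 2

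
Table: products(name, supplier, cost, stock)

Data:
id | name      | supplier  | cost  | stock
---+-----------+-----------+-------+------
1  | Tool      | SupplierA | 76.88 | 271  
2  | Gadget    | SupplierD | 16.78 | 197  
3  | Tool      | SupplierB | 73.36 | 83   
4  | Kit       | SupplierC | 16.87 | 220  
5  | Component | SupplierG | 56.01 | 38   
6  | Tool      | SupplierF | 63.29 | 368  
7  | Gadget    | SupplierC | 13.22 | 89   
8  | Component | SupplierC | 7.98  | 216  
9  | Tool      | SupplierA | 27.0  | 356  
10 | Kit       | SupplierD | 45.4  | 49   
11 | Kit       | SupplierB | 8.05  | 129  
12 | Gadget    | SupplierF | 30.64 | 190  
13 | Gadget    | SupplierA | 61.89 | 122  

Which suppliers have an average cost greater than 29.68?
SELECT supplier, AVG(cost)
FROM products
GROUP BY supplier
HAVING AVG(cost) > 29.68

Result:
  SupplierA: avg=55.26
  SupplierB: avg=40.71
  SupplierD: avg=31.09
  SupplierF: avg=46.97
  SupplierG: avg=56.01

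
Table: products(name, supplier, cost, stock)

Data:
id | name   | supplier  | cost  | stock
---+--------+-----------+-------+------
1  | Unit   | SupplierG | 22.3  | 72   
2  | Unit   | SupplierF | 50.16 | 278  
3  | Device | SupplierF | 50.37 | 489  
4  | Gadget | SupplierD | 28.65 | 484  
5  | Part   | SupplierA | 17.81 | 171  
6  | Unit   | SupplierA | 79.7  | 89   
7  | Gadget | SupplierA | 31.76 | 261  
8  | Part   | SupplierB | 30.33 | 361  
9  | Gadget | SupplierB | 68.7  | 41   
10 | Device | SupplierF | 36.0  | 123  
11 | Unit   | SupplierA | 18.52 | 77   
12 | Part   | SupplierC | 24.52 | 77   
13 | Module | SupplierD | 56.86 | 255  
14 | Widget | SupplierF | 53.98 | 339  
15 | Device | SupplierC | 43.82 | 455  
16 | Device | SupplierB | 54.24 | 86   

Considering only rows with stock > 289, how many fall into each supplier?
SELECT supplier, COUNT(*)
FROM products
WHERE stock > 289
GROUP BY supplier

Note: WHERE filters rows before grouping.

Result:
  SupplierB: 1
  SupplierC: 1
  SupplierD: 1
  SupplierF: 2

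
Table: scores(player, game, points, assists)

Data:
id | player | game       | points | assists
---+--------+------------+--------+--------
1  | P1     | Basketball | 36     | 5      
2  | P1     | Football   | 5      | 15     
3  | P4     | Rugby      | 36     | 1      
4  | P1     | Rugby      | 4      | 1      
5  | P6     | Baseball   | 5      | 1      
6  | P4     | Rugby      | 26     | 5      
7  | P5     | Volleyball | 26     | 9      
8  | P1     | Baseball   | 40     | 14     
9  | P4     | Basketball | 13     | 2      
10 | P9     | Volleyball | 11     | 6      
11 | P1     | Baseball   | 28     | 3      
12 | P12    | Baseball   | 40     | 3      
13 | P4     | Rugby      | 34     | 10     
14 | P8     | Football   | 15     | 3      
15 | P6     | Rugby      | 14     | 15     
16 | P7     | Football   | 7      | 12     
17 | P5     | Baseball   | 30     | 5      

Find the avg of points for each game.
SELECT game, AVG(points) as result
FROM scores
GROUP BY game

Result:
  Baseball: 28.60
  Basketball: 24.50
  Football: 9.00
  Rugby: 22.80
  Volleyball: 18.50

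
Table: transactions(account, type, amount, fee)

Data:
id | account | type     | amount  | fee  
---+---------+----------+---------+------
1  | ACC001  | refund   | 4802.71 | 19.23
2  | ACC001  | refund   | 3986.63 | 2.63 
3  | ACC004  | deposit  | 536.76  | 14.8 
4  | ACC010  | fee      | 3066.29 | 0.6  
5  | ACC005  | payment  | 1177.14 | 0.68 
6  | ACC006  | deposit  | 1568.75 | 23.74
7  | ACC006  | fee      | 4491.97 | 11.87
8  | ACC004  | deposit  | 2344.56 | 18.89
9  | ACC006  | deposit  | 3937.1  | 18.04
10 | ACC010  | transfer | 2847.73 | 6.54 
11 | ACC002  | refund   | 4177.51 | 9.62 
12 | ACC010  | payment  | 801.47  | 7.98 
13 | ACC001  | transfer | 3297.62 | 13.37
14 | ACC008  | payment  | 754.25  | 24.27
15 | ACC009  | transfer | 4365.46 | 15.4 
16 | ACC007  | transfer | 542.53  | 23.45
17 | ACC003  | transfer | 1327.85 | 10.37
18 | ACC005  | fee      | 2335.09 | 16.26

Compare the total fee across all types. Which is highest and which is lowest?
SELECT type, SUM(fee)
FROM transactions
GROUP BY type
ORDER BY SUM(fee)

All groups:
  fee: 28.73
  refund: 31.48
  payment: 32.93
  transfer: 69.13
  deposit: 75.47

Highest: deposit (75.47)
Lowest: fee (28.73)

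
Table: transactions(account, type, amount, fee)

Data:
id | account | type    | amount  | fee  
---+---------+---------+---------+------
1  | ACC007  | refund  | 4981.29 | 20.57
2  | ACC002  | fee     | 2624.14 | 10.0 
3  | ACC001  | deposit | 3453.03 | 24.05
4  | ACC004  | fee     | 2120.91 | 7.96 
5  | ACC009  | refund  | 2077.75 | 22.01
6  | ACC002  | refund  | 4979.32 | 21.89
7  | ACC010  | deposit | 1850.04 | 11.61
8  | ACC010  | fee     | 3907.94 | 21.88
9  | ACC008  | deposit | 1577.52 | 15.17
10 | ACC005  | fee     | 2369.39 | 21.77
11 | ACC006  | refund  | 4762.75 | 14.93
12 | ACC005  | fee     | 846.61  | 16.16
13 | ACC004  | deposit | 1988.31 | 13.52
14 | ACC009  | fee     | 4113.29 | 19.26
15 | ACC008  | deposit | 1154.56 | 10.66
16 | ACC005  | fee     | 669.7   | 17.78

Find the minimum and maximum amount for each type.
SELECT type, MIN(amount), MAX(amount)
FROM transactions
GROUP BY type

Result:
  deposit: min=1154.56, max=3453.03
  fee: min=669.70, max=4113.29
  refund: min=2077.75, max=4981.29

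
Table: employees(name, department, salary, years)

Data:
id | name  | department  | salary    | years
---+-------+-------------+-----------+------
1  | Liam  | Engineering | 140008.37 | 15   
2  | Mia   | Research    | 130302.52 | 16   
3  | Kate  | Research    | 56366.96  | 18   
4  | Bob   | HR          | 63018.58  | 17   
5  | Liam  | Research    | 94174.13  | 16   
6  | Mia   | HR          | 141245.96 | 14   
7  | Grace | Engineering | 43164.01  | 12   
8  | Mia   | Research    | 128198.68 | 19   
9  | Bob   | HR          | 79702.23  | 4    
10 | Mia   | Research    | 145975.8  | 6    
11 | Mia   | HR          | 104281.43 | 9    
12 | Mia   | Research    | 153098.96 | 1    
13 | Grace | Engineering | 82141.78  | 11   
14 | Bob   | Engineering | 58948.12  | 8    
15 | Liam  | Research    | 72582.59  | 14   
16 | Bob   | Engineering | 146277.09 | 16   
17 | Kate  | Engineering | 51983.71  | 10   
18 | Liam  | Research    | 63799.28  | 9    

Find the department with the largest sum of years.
SELECT department, SUM(years) as val
FROM employees
GROUP BY department
ORDER BY val DESC
LIMIT 1

Result: Research with sum(years) = 99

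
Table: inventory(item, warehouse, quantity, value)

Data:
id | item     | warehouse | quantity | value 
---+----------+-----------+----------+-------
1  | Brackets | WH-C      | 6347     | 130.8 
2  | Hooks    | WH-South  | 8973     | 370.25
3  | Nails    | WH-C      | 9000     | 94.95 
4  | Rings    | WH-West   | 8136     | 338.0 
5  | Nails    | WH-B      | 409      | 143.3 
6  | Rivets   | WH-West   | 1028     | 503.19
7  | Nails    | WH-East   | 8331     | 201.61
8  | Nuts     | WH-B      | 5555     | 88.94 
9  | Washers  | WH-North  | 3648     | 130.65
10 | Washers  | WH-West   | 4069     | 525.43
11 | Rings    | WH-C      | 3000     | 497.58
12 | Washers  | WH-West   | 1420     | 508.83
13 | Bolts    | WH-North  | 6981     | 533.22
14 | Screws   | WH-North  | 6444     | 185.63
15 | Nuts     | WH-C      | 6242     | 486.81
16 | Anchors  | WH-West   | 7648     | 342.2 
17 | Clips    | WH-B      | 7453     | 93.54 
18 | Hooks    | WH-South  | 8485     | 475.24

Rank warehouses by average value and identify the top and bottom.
SELECT warehouse, AVG(value)
FROM inventory
GROUP BY warehouse
ORDER BY AVG(value)

All groups:
  WH-B: 108.59
  WH-East: 201.61
  WH-North: 283.17
  WH-C: 302.54
  WH-South: 422.75
  WH-West: 443.53

Highest: WH-West (443.53)
Lowest: WH-B (108.59)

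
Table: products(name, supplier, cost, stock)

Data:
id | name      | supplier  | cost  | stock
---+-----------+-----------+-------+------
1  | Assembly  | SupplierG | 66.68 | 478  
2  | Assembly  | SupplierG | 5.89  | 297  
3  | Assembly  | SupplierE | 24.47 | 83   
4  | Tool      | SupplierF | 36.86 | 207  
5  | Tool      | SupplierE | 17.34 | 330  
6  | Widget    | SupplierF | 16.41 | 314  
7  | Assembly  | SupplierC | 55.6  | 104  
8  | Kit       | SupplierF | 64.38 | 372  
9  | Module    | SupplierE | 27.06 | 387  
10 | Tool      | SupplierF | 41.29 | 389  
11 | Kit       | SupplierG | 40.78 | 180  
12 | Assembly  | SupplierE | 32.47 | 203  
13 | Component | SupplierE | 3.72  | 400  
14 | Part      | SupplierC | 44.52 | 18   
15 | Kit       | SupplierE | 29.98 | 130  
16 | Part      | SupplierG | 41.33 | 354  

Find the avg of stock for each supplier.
SELECT supplier, AVG(stock) as result
FROM products
GROUP BY supplier

Result:
  SupplierC: 61.00
  SupplierE: 255.50
  SupplierF: 320.50
  SupplierG: 327.25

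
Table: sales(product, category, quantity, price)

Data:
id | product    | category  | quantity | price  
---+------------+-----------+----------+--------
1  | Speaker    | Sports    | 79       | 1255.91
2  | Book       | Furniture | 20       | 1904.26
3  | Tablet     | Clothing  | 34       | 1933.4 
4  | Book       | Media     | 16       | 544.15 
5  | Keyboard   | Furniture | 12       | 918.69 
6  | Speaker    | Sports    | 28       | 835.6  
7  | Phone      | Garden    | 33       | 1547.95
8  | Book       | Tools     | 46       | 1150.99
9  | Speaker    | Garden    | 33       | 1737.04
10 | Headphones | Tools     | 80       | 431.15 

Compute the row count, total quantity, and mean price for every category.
SELECT category,
       COUNT(*) as cnt,
       SUM(quantity) as total_quantity,
       AVG(price) as avg_price
FROM sales
GROUP BY category

Result:
  Clothing: 1 records, 34 total quantity, 1933.40 avg price
  Furniture: 2 records, 32 total quantity, 1411.48 avg price
  Garden: 2 records, 66 total quantity, 1642.50 avg price
  Media: 1 records, 16 total quantity, 544.15 avg price
  Sports: 2 records, 107 total quantity, 1045.76 avg price
  Tools: 2 records, 126 total quantity, 791.07 avg price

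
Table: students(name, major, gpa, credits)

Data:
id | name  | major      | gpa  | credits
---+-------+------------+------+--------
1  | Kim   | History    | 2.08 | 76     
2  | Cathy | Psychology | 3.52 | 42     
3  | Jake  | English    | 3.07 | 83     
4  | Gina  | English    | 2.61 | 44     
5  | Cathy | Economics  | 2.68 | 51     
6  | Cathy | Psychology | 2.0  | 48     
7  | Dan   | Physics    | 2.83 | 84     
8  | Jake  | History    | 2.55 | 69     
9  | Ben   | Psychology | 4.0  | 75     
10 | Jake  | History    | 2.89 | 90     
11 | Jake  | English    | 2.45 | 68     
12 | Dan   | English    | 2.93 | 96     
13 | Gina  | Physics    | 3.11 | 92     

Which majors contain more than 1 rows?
SELECT major, COUNT(*) as cnt
FROM students
GROUP BY major
HAVING COUNT(*) > 1

Result:
  English: 4
  History: 3
  Physics: 2
  Psychology: 3

Note: HAVING filters groups after aggregation, WHERE filters rows before.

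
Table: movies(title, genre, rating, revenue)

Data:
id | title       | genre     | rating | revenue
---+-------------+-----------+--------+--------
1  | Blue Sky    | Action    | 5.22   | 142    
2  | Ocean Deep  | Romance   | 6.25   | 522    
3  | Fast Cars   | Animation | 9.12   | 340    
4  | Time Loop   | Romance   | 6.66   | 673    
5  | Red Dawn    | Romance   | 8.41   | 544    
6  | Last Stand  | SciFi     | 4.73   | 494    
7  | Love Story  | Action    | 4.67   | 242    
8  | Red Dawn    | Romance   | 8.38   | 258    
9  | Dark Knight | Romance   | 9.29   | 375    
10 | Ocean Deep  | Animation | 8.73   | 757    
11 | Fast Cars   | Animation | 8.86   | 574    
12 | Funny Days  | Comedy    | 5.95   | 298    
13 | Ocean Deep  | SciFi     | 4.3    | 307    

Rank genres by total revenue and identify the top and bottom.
SELECT genre, SUM(revenue)
FROM movies
GROUP BY genre
ORDER BY SUM(revenue)

All groups:
  Comedy: 298
  Action: 384
  SciFi: 801
  Animation: 1671
  Romance: 2372

Highest: Romance (2372)
Lowest: Comedy (298)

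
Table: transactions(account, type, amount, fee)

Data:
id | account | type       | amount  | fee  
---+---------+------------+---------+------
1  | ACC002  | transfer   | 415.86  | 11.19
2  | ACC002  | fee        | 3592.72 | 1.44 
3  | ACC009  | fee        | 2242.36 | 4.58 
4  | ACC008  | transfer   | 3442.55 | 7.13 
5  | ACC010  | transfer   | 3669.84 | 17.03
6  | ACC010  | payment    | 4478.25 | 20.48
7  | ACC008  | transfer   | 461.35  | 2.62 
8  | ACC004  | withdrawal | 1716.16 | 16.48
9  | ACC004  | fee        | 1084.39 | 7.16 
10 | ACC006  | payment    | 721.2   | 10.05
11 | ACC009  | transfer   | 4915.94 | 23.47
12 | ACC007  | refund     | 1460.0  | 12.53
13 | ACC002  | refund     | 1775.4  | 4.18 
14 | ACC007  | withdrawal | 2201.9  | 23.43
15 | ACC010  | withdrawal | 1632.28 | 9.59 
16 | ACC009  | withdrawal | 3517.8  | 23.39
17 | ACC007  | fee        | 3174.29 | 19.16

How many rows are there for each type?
SELECT type, COUNT(*) as count
FROM transactions
GROUP BY type

Result:
  fee: 4
  payment: 2
  refund: 2
  transfer: 5
  withdrawal: 4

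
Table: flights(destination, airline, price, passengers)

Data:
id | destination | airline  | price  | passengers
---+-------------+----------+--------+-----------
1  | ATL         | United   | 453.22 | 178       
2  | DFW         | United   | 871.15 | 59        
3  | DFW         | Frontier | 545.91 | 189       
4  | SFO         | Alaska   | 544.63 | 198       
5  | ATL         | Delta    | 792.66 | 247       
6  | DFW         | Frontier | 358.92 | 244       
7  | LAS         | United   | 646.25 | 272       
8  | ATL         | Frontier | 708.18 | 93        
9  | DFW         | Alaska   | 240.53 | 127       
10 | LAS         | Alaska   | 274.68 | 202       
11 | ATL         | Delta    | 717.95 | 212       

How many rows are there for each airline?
SELECT airline, COUNT(*) as count
FROM flights
GROUP BY airline

Result:
  Alaska: 3
  Delta: 2
  Frontier: 3
  United: 3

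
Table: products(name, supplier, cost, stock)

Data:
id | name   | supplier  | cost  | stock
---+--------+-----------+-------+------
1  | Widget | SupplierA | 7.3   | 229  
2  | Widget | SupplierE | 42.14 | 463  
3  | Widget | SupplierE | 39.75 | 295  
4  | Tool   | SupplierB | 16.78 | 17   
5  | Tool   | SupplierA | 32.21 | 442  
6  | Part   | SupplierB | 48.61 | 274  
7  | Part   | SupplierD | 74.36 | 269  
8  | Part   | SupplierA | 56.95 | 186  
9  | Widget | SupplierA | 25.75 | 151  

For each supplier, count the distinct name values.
SELECT supplier, COUNT(DISTINCT name)
FROM products
GROUP BY supplier

Result:
  SupplierA: 3 distinct
  SupplierB: 2 distinct
  SupplierD: 1 distinct
  SupplierE: 1 distinct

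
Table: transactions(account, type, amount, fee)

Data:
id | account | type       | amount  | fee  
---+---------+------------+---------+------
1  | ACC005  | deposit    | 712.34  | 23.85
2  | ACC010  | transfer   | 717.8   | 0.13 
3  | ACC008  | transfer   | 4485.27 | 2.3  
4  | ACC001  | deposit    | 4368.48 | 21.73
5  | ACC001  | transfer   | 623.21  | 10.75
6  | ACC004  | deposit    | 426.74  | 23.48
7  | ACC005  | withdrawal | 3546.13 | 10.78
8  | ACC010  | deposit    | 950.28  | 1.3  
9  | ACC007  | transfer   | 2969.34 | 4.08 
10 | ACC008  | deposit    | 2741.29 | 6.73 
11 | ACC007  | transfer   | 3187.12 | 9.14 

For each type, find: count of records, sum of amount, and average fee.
SELECT type,
       COUNT(*) as cnt,
       SUM(amount) as total_amount,
       AVG(fee) as avg_fee
FROM transactions
GROUP BY type

Result:
  deposit: 5 records, 9199.13 total amount, 15.42 avg fee
  transfer: 5 records, 11982.74 total amount, 5.28 avg fee
  withdrawal: 1 records, 3546.13 total amount, 10.78 avg fee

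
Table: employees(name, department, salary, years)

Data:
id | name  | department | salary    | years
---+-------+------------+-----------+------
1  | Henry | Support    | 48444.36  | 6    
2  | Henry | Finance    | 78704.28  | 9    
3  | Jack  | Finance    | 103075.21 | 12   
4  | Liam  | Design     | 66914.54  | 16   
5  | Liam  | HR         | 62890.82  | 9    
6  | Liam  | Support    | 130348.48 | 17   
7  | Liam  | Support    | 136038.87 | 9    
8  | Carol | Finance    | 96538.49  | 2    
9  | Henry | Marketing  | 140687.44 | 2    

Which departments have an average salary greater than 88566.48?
SELECT department, AVG(salary)
FROM employees
GROUP BY department
HAVING AVG(salary) > 88566.48

Result:
  Finance: avg=92772.66
  Marketing: avg=140687.44
  Support: avg=104943.90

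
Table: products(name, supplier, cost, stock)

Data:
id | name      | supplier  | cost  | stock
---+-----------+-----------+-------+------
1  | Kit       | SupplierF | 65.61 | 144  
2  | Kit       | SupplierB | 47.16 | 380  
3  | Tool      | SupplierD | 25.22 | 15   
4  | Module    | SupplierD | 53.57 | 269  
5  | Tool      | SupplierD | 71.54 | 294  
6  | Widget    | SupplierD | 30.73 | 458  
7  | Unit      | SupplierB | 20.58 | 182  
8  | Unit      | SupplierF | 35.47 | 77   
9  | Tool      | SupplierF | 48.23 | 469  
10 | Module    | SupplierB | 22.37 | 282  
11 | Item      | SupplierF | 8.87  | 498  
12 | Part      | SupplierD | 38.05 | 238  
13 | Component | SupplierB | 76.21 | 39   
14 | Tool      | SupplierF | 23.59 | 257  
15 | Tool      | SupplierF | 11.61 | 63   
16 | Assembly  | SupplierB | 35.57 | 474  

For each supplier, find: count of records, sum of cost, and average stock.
SELECT supplier,
       COUNT(*) as cnt,
       SUM(cost) as total_cost,
       AVG(stock) as avg_stock
FROM products
GROUP BY supplier

Result:
  SupplierB: 5 records, 201.89 total cost, 271.40 avg stock
  SupplierD: 5 records, 219.11 total cost, 254.80 avg stock
  SupplierF: 6 records, 193.38 total cost, 251.33 avg stock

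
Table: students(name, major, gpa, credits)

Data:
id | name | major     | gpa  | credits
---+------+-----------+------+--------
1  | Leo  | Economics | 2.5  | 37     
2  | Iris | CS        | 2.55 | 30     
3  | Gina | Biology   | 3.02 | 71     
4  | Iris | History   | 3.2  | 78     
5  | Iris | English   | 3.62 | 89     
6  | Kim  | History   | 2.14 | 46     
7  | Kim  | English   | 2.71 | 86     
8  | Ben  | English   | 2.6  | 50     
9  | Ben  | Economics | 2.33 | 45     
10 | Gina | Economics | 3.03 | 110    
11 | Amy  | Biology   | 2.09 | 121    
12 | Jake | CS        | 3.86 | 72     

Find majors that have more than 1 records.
SELECT major, COUNT(*) as cnt
FROM students
GROUP BY major
HAVING COUNT(*) > 1

Result:
  Biology: 2
  CS: 2
  Economics: 3
  English: 3
  History: 2

Note: HAVING filters groups after aggregation, WHERE filters rows before.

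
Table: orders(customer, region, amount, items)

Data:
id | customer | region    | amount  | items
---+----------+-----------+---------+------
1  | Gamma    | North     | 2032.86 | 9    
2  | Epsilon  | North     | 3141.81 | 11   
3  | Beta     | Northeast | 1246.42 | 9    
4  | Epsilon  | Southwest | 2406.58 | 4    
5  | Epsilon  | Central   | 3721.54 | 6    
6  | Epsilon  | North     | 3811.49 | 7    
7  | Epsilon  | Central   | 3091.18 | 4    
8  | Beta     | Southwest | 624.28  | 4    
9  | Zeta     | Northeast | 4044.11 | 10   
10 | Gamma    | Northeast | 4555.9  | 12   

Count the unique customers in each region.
SELECT region, COUNT(DISTINCT customer)
FROM orders
GROUP BY region

Result:
  Central: 1 distinct
  North: 2 distinct
  Northeast: 3 distinct
  Southwest: 2 distinct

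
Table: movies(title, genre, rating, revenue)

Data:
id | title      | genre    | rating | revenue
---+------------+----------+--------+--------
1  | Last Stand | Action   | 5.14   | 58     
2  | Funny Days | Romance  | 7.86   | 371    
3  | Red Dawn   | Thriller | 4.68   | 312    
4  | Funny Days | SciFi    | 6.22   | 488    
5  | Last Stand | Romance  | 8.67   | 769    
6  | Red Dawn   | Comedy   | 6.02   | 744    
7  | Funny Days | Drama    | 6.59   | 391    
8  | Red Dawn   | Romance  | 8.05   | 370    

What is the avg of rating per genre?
SELECT genre, AVG(rating) as result
FROM movies
GROUP BY genre

Result:
  Action: 5.14
  Comedy: 6.02
  Drama: 6.59
  Romance: 8.19
  SciFi: 6.22
  Thriller: 4.68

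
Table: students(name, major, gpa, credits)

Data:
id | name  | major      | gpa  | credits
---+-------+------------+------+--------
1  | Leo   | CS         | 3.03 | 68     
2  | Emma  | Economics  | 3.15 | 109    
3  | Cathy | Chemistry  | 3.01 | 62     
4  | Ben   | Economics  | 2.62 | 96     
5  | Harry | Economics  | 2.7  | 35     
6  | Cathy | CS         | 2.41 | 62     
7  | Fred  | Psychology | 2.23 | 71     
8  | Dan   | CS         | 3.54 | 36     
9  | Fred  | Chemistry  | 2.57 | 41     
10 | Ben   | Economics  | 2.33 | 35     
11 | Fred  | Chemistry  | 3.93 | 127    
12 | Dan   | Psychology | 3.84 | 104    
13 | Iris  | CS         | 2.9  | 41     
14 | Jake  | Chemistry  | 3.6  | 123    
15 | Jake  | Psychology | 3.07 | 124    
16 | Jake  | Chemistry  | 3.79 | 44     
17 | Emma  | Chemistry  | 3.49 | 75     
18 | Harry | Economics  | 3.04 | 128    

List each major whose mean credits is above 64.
SELECT major, AVG(credits)
FROM students
GROUP BY major
HAVING AVG(credits) > 64

Result:
  Chemistry: avg=78.67
  Economics: avg=80.60
  Psychology: avg=99.67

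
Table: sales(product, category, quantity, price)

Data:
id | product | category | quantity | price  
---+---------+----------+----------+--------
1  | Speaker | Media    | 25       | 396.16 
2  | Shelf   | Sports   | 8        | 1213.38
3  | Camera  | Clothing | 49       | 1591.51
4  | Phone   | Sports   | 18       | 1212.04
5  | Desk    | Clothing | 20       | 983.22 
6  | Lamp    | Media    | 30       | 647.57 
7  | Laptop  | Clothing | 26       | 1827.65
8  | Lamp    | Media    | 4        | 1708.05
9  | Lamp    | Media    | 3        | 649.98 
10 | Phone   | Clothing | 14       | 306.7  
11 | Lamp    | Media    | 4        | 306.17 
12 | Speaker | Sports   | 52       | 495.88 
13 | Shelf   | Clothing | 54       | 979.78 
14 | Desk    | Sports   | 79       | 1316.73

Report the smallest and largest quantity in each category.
SELECT category, MIN(quantity), MAX(quantity)
FROM sales
GROUP BY category

Result:
  Clothing: min=14, max=54
  Media: min=3, max=30
  Sports: min=8, max=79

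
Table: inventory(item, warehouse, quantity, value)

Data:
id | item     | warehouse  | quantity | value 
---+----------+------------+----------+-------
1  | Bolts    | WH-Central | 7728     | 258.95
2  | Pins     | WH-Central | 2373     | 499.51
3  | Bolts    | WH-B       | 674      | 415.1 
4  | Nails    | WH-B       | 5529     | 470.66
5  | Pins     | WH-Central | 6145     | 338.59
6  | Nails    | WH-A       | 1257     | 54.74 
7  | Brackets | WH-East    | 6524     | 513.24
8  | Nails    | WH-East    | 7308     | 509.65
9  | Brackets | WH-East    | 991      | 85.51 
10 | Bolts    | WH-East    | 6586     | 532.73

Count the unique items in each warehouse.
SELECT warehouse, COUNT(DISTINCT item)
FROM inventory
GROUP BY warehouse

Result:
  WH-A: 1 distinct
  WH-B: 2 distinct
  WH-Central: 2 distinct
  WH-East: 3 distinct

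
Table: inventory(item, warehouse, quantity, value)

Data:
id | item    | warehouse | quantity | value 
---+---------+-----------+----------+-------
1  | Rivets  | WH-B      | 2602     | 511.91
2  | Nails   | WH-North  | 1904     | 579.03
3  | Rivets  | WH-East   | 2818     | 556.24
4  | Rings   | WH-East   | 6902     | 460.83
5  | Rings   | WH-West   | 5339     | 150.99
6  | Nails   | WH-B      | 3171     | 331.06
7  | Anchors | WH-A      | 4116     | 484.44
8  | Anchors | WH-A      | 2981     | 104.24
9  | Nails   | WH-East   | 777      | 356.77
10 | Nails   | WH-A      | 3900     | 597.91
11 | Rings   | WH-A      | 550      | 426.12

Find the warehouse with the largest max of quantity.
SELECT warehouse, MAX(quantity) as val
FROM inventory
GROUP BY warehouse
ORDER BY val DESC
LIMIT 1

Result: WH-East with max(quantity) = 6902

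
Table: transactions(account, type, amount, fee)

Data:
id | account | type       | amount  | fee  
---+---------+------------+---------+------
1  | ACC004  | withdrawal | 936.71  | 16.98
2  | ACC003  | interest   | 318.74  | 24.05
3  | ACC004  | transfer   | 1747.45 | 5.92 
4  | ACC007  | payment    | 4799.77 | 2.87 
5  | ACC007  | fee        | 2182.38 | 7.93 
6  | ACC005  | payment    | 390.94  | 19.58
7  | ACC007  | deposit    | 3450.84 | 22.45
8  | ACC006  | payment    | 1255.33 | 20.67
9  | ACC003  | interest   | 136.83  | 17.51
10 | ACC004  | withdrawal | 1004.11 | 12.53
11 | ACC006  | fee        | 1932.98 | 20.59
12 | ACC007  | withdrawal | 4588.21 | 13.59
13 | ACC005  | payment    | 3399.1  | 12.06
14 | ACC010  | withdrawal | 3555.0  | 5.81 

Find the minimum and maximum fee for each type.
SELECT type, MIN(fee), MAX(fee)
FROM transactions
GROUP BY type

Result:
  deposit: min=22.45, max=22.45
  fee: min=7.93, max=20.59
  interest: min=17.51, max=24.05
  payment: min=2.87, max=20.67
  transfer: min=5.92, max=5.92
  withdrawal: min=5.81, max=16.98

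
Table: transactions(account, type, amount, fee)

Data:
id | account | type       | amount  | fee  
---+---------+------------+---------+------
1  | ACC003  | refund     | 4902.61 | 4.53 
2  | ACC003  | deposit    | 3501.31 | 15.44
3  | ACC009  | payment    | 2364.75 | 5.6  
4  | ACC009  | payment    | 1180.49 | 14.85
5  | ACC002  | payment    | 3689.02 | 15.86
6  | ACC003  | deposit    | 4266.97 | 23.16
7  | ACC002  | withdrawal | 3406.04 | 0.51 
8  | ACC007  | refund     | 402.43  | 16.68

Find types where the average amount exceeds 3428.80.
SELECT type, AVG(amount)
FROM transactions
GROUP BY type
HAVING AVG(amount) > 3428.80

Result:
  deposit: avg=3884.14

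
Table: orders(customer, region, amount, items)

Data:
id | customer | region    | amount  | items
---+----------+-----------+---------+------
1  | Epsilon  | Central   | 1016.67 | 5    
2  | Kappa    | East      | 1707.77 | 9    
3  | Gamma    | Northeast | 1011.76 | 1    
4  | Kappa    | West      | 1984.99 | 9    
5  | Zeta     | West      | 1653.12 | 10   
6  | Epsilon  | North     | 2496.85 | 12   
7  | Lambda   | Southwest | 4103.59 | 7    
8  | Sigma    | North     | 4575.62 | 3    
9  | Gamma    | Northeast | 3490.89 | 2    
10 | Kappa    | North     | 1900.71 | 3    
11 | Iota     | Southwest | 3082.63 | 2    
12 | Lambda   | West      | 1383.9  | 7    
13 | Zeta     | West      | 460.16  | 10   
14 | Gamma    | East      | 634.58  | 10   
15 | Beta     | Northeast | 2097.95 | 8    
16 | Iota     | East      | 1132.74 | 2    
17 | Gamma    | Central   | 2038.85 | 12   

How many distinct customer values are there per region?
SELECT region, COUNT(DISTINCT customer)
FROM orders
GROUP BY region

Result:
  Central: 2 distinct
  East: 3 distinct
  North: 3 distinct
  Northeast: 2 distinct
  Southwest: 2 distinct
  West: 3 distinct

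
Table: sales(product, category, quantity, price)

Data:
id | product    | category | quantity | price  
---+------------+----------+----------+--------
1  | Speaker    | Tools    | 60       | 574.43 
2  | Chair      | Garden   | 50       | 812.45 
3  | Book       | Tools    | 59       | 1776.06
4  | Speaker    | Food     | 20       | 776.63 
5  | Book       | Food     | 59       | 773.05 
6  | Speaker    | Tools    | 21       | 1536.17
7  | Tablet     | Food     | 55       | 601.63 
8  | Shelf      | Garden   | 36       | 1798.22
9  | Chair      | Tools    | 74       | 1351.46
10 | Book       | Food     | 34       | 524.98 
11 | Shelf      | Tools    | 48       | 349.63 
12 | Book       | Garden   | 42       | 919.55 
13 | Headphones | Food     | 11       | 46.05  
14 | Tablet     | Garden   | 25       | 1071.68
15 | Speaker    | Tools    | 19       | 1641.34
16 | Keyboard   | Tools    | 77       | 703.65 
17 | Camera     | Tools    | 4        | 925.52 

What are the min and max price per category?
SELECT category, MIN(price), MAX(price)
FROM sales
GROUP BY category

Result:
  Food: min=46.05, max=776.63
  Garden: min=812.45, max=1798.22
  Tools: min=349.63, max=1776.06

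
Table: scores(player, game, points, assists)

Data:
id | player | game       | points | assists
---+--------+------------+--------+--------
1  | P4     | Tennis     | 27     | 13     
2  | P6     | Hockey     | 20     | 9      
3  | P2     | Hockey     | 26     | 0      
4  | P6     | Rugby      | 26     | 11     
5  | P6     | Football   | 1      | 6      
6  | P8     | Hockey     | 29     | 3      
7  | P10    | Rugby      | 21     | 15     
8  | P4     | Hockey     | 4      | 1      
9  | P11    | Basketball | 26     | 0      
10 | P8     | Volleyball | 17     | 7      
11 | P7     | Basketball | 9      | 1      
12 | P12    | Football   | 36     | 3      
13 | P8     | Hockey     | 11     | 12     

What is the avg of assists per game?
SELECT game, AVG(assists) as result
FROM scores
GROUP BY game

Result:
  Basketball: 0.50
  Football: 4.50
  Hockey: 5.00
  Rugby: 13.00
  Tennis: 13.00
  Volleyball: 7.00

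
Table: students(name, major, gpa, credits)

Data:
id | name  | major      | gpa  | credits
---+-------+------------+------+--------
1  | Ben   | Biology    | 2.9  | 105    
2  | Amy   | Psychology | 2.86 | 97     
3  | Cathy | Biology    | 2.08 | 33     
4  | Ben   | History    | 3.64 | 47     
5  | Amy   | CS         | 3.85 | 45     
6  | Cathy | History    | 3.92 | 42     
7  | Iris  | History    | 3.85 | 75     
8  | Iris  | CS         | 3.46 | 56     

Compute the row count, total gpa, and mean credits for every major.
SELECT major,
       COUNT(*) as cnt,
       SUM(gpa) as total_gpa,
       AVG(credits) as avg_credits
FROM students
GROUP BY major

Result:
  Biology: 2 records, 4.98 total gpa, 69.00 avg credits
  CS: 2 records, 7.31 total gpa, 50.50 avg credits
  History: 3 records, 11.41 total gpa, 54.67 avg credits
  Psychology: 1 records, 2.86 total gpa, 97.00 avg credits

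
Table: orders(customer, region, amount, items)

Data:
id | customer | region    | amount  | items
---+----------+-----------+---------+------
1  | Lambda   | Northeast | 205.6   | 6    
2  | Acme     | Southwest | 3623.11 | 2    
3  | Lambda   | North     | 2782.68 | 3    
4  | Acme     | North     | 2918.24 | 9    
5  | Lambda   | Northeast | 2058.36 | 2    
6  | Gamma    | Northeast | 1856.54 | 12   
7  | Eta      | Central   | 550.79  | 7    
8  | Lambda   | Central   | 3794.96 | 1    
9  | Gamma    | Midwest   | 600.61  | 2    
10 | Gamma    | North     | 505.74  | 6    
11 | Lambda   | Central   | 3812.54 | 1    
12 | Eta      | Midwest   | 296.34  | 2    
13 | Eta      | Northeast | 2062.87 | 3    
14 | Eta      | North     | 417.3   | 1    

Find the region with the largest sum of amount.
SELECT region, SUM(amount) as val
FROM orders
GROUP BY region
ORDER BY val DESC
LIMIT 1

Result: Central with sum(amount) = 8158.29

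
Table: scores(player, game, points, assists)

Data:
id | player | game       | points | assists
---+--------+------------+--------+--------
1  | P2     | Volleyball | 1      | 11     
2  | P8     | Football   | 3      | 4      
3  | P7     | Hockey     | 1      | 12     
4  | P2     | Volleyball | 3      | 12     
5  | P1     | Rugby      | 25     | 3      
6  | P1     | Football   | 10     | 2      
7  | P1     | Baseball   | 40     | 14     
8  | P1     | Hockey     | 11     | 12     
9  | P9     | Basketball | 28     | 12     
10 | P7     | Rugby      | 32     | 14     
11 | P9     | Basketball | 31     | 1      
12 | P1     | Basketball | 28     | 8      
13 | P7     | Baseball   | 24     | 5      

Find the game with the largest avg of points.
SELECT game, AVG(points) as val
FROM scores
GROUP BY game
ORDER BY val DESC
LIMIT 1

Result: Baseball with avg(points) = 32.00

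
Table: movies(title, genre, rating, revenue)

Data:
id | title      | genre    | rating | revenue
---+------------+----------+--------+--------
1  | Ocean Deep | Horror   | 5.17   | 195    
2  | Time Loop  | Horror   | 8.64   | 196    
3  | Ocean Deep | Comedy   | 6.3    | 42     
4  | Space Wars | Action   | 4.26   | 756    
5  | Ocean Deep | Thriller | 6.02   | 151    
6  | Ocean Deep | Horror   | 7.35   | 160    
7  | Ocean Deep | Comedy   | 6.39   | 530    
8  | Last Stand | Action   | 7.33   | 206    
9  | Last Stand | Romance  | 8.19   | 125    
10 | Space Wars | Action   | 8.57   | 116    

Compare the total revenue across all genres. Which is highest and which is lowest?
SELECT genre, SUM(revenue)
FROM movies
GROUP BY genre
ORDER BY SUM(revenue)

All groups:
  Romance: 125
  Thriller: 151
  Horror: 551
  Comedy: 572
  Action: 1078

Highest: Action (1078)
Lowest: Romance (125)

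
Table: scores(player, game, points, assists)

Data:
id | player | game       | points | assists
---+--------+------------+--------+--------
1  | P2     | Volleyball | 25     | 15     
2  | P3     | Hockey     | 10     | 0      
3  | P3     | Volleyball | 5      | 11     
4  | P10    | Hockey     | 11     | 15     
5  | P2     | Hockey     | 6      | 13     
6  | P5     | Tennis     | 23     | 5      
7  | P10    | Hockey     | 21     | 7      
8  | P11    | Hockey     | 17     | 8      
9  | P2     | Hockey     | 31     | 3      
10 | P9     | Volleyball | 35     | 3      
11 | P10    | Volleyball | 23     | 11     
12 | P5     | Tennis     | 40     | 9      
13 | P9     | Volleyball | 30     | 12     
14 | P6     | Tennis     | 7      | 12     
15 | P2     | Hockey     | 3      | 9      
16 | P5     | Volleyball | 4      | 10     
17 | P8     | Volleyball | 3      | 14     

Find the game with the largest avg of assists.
SELECT game, AVG(assists) as val
FROM scores
GROUP BY game
ORDER BY val DESC
LIMIT 1

Result: Volleyball with avg(assists) = 10.86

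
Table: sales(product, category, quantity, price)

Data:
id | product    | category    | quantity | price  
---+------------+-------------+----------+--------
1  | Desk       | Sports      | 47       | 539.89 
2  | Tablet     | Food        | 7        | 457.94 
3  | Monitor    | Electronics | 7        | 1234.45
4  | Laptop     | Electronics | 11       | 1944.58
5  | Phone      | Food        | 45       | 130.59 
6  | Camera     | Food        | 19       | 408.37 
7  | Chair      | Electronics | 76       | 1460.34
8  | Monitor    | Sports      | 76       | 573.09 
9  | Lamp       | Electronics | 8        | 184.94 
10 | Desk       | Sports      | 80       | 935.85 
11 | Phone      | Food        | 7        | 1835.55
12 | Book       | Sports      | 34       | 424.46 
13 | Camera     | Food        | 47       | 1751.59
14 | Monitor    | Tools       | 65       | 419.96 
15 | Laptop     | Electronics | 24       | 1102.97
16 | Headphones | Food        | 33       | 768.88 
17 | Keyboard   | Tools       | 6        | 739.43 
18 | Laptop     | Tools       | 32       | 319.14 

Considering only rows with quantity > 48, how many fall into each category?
SELECT category, COUNT(*)
FROM sales
WHERE quantity > 48
GROUP BY category

Note: WHERE filters rows before grouping.

Result:
  Electronics: 1
  Sports: 2
  Tools: 1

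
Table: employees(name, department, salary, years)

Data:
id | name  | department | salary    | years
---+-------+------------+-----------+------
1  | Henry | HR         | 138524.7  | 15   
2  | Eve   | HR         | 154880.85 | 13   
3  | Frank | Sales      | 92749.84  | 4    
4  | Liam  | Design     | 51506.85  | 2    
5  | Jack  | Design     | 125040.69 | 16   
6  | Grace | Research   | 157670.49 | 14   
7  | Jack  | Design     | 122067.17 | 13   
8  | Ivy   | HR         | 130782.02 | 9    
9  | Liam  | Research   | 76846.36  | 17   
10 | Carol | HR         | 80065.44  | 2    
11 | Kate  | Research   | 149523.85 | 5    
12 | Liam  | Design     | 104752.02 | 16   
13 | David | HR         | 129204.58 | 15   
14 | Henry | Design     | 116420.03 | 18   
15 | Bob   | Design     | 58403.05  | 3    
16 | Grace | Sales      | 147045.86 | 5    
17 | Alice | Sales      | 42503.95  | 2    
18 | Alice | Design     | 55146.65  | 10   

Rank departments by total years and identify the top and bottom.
SELECT department, SUM(years)
FROM employees
GROUP BY department
ORDER BY SUM(years)

All groups:
  Sales: 11
  Research: 36
  HR: 54
  Design: 78

Highest: Design (78)
Lowest: Sales (11)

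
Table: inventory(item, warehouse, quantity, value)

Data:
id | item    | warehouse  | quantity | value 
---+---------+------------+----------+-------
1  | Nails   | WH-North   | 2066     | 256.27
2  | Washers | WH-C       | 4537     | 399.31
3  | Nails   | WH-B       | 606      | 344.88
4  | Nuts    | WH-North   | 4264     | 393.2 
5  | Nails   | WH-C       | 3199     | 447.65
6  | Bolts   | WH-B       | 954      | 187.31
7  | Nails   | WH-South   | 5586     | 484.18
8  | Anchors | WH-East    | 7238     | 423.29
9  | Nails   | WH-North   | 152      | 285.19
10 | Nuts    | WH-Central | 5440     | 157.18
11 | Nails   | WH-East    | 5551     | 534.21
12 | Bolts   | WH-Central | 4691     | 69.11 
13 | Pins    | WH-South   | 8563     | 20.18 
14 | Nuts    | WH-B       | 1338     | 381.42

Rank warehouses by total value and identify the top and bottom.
SELECT warehouse, SUM(value)
FROM inventory
GROUP BY warehouse
ORDER BY SUM(value)

All groups:
  WH-Central: 226.29
  WH-South: 504.36
  WH-C: 846.96
  WH-B: 913.61
  WH-North: 934.66
  WH-East: 957.50

Highest: WH-East (957.50)
Lowest: WH-Central (226.29)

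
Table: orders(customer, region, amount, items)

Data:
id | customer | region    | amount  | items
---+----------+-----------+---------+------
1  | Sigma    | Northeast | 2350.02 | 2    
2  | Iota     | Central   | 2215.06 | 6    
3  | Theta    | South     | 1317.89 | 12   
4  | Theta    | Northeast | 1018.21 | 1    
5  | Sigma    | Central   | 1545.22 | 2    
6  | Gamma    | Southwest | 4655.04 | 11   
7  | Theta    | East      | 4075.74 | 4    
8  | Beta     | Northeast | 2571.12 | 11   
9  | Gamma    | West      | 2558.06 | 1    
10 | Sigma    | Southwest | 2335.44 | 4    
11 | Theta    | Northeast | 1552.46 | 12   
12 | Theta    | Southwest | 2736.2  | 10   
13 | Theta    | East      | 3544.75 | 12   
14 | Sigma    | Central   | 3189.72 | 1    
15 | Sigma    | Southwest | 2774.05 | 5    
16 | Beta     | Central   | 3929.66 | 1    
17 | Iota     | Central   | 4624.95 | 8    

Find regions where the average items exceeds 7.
SELECT region, AVG(items)
FROM orders
GROUP BY region
HAVING AVG(items) > 7

Result:
  East: avg=8.00
  South: avg=12.00
  Southwest: avg=7.50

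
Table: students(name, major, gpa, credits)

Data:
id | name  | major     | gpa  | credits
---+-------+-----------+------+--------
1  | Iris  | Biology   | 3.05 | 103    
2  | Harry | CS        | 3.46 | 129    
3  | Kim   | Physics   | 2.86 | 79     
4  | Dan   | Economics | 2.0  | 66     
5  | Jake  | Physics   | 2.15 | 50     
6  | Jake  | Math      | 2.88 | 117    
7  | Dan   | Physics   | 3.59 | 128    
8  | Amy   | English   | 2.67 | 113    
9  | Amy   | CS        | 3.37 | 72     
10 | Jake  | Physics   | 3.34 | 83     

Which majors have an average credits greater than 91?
SELECT major, AVG(credits)
FROM students
GROUP BY major
HAVING AVG(credits) > 91

Result:
  Biology: avg=103.00
  CS: avg=100.50
  English: avg=113.00
  Math: avg=117.00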